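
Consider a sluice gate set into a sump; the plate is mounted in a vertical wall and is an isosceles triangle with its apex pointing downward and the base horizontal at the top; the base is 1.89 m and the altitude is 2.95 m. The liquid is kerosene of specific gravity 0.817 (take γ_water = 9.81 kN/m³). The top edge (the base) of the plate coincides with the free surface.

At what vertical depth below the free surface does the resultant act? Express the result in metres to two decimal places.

h_p = 1.48 m

γ = 0.817 × 9.81 = 8.01477 kN/m³.
With the apex down, the centroid sits h/3 = 2.95/3 = 0.983333 m below the base (the top edge), so the centroid depth is h_c = 0.983333 m.
A = ½ × 1.89 × 2.95 = 2.78775 m².
Resultant F = γ·h_c·A = 8.01477 × 0.983333 × 2.78775 = 21.9708 kN.
I_c = b·h³/36 = 1.89 × 2.95³/36 = 1.3478 m⁴.
Centre of pressure: y_p = y_c + I_c/(y_c·A) = 0.983333 + 1.3478/(0.983333 × 2.78775) = 0.983333 + 0.491667 = 1.475 m along the plane.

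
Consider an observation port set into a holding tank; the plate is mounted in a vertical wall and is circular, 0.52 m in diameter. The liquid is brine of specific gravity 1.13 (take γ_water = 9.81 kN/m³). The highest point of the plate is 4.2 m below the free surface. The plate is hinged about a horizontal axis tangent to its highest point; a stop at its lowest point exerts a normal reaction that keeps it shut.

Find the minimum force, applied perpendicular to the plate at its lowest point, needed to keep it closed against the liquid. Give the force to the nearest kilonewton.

P ≈ 5 kN

γ = 1.13 × 9.81 = 11.0853 kN/m³.
The centroid is at the centre, 0.26 m below the top of the plate, so the centroid depth is h_c = 4.2 + 0.26 = 4.46 m.
A = π(0.26)² = 0.212372 m².
Resultant F = γ·h_c·A = 11.0853 × 4.46 × 0.212372 = 10.4998 kN.
I_c = πr⁴/4 = π × 0.26⁴/4 = 0.00358908 m⁴.
Centre of pressure: y_p = y_c + I_c/(y_c·A) = 4.46 + 0.00358908/(4.46 × 0.212372) = 4.46 + 0.00378923 = 4.46379 m along the plane.
The resultant acts 0.26 + 0.00378923 = 0.263789 m (along the plate) below the hinge at the top edge, so the moment about the hinge is M = F × 0.263789 = 10.4998 × 0.263789 = 2.76973 kN·m.
A normal force at the bottom, 0.52 m from the hinge, must supply this moment: P = 2.76973/0.52 = 5.3264 kN.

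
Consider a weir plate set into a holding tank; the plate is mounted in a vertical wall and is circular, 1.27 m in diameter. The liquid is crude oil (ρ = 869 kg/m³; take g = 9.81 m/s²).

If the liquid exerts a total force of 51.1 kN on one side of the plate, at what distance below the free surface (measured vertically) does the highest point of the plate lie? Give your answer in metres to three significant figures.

d_top ≈ 4.10 m

γ = ρg = 869 × 9.81 / 1000 = 8.52489 kN/m³.
A = π(0.635)² = 1.26677 m².
From F = γ·h_c·A, the centroid depth is h_c = 51.1/(8.52489 × 1.26677) = 4.73189 m.
The centroid is at the centre, 0.635 m below the top of the plate, so the highest point sits at h_top = 4.73189 − 0.635 = 4.09689 m below the surface.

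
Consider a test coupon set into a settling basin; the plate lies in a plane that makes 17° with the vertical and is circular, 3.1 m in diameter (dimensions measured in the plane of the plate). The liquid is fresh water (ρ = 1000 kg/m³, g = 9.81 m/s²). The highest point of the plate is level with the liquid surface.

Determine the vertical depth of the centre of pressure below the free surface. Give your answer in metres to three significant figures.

γ = ρg = 1000 × 9.81 = 9810 N/m³ = 9.81 kN/m³.
The plate makes 17° with the vertical, i.e. θ = 90° − 17° = 73° to the horizontal. Measuring y along the incline from the free-surface line, vertical depth h = y·sinθ with sinθ = 0.956305.
The centroid is at the centre, 1.55 m below the top of the plate, so y_c = 1.55 m and h_c = 1.55 × 0.956305 = 1.48227 m.
A = π(1.55)² = 7.54768 m².
Resultant F = γ·h_c·A = 9.81 × 1.48227 × 7.54768 = 109.751 kN.
I_c = πr⁴/4 = π × 1.55⁴/4 = 4.53332 m⁴.
Centre of pressure: y_p = y_c + I_c/(y_c·A) = 1.55 + 4.53332/(1.55 × 7.54768) = 1.55 + 0.3875 = 1.9375 m along the plane.
Vertically, h_p = y_p·sinθ = 1.9375 × 0.956305 = 1.85284 m.

h_p = 1.85 m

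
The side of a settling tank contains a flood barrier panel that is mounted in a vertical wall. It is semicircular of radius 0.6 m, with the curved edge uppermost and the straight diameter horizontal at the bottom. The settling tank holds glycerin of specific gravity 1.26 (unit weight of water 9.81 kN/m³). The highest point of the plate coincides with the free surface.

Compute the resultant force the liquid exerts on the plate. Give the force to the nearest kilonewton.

γ = 1.26 × 9.81 = 12.3606 kN/m³.
The centroid lies 4r/(3π) = 0.254648 m above the diameter, so r − 4r/(3π) = 0.6 − 0.254648 = 0.345352 m below the topmost point, so the centroid depth is h_c = 0.345352 m.
A = πr²/2 = π × 0.6²/2 = 0.565487 m².
Resultant F = γ·h_c·A = 12.3606 × 0.345352 × 0.565487 = 2.41393 kN.

F ≈ 2 kN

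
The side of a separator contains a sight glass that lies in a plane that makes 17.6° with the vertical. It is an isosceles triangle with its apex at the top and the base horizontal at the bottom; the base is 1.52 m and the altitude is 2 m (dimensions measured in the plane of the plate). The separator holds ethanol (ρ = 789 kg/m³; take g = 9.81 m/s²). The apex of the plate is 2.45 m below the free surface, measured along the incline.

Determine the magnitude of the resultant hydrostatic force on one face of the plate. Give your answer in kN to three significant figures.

F ≈ 42.4 kN

γ = ρg = 789 × 9.81 / 1000 = 7.74009 kN/m³.
The plate makes 17.6° with the vertical, i.e. θ = 90° − 17.6° = 72.4° to the horizontal. Measuring y along the incline from the free-surface line, vertical depth h = y·sinθ with sinθ = 0.953191.
With the apex up, the centroid sits 2h/3 = 2 × 2/3 = 1.33333 m below the apex, so y_c = 2.45 + 1.33333 = 3.78333 m and h_c = 3.78333 × 0.953191 = 3.60624 m.
A = ½ × 1.52 × 2 = 1.52 m².
Resultant F = γ·h_c·A = 7.74009 × 3.60624 × 1.52 = 42.4272 kN.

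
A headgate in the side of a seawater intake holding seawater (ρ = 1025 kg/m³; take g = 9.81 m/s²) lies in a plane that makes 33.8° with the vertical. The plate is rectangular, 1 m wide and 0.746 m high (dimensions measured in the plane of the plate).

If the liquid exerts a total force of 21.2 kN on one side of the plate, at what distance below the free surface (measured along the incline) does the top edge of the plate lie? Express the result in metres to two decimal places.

γ = ρg = 1025 × 9.81 / 1000 = 10.05525 kN/m³.
A = 1 × 0.746 = 0.746 m².
From F = γ·h_c·A, the centroid depth is h_c = 21.2/(10.05525 × 0.746) = 2.82621 m.
The plate makes 33.8° with the vertical, i.e. θ = 90° − 33.8° = 56.2° to the horizontal. Measuring y along the incline from the free-surface line, vertical depth h = y·sinθ with sinθ = 0.830984.
Along the incline, y_c = h_c/sinθ = 2.82621/0.830984 = 3.40104 m.
The centroid lies 0.746/2 = 0.373 m below the top edge, so the top edge sits at y_top = 3.40104 − 0.373 = 3.02804 m along the incline.

y_top ≈ 3.03 m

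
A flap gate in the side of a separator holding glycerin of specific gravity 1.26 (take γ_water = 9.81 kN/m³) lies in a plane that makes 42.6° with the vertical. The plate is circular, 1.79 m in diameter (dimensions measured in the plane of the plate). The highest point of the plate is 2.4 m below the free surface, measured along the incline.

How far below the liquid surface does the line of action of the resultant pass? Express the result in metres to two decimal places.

γ = 1.26 × 9.81 = 12.3606 kN/m³.
The plate makes 42.6° with the vertical, i.e. θ = 90° − 42.6° = 47.4° to the horizontal. Measuring y along the incline from the free-surface line, vertical depth h = y·sinθ with sinθ = 0.736097.
The centroid is at the centre, 0.895 m below the top of the plate, so y_c = 2.4 + 0.895 = 3.295 m and h_c = 3.295 × 0.736097 = 2.42544 m.
A = π(0.895)² = 2.51649 m².
Resultant F = γ·h_c·A = 12.3606 × 2.42544 × 2.51649 = 75.4441 kN.
I_c = πr⁴/4 = π × 0.895⁴/4 = 0.503944 m⁴.
Centre of pressure: y_p = y_c + I_c/(y_c·A) = 3.295 + 0.503944/(3.295 × 2.51649) = 3.295 + 0.0607759 = 3.35578 m along the plane.
Vertically, h_p = y_p·sinθ = 3.35578 × 0.736097 = 2.47018 m.

h_p = 2.47 m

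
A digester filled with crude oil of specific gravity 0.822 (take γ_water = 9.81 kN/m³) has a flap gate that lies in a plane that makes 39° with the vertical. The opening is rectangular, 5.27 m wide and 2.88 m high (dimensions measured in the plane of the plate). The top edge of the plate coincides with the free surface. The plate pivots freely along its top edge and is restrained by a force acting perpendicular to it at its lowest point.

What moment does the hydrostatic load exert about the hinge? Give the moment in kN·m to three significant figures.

γ = 0.822 × 9.81 = 8.06382 kN/m³.
The plate makes 39° with the vertical, i.e. θ = 90° − 39° = 51° to the horizontal. Measuring y along the incline from the free-surface line, vertical depth h = y·sinθ with sinθ = 0.777146.
The centroid lies 2.88/2 = 1.44 m below the top edge, so y_c = 1.44 m and h_c = 1.44 × 0.777146 = 1.11909 m.
A = 5.27 × 2.88 = 15.1776 m².
Resultant F = γ·h_c·A = 8.06382 × 1.11909 × 15.1776 = 136.965 kN.
I_c = b·h³/12 = 5.27 × 2.88³/12 = 10.4908 m⁴.
Centre of pressure: y_p = y_c + I_c/(y_c·A) = 1.44 + 10.4908/(1.44 × 15.1776) = 1.44 + 0.480002 = 1.92 m along the plane.
The resultant acts 1.44 + 0.480002 = 1.92 m (along the plate) below the hinge at the top edge, so the moment about the hinge is M = F × 1.92 = 136.965 × 1.92 = 262.973 kN·m.

M ≈ 263 kN·m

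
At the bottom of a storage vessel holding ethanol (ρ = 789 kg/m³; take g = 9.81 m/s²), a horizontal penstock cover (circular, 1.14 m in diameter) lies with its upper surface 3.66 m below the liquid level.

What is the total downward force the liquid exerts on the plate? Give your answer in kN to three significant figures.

F ≈ 28.9 kN

γ = ρg = 789 × 9.81 / 1000 = 7.74009 kN/m³.
The plate is horizontal, so pressure is uniform at p = γ·h = 7.74009 × 3.66 = 28.3287 kN/m².
A = π(0.57)² = 1.0207 m².
F = p·A = 28.3287 × 1.0207 = 28.9151 kN.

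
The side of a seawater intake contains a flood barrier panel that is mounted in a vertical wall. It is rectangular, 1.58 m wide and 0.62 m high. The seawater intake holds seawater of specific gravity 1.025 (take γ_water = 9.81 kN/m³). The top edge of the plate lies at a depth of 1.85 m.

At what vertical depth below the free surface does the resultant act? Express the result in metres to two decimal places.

h_p = 2.17 m

γ = 1.025 × 9.81 = 10.05525 kN/m³.
The centroid lies 0.62/2 = 0.31 m below the top edge, so the centroid depth is h_c = 1.85 + 0.31 = 2.16 m.
A = 1.58 × 0.62 = 0.9796 m².
Resultant F = γ·h_c·A = 10.05525 × 2.16 × 0.9796 = 21.2763 kN.
I_c = b·h³/12 = 1.58 × 0.62³/12 = 0.0313799 m⁴.
Centre of pressure: y_p = y_c + I_c/(y_c·A) = 2.16 + 0.0313799/(2.16 × 0.9796) = 2.16 + 0.0148303 = 2.17483 m along the plane.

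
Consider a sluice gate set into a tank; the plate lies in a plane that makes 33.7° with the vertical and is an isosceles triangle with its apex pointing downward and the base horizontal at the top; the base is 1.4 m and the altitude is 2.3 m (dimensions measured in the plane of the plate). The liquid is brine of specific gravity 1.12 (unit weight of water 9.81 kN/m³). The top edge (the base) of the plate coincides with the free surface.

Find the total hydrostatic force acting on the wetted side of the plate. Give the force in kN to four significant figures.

F ≈ 11.28 kN

γ = 1.12 × 9.81 = 10.9872 kN/m³.
The plate makes 33.7° with the vertical, i.e. θ = 90° − 33.7° = 56.3° to the horizontal. Measuring y along the incline from the free-surface line, vertical depth h = y·sinθ with sinθ = 0.831954.
With the apex down, the centroid sits h/3 = 2.3/3 = 0.766667 m below the base (the top edge), so y_c = 0.766667 m and h_c = 0.766667 × 0.831954 = 0.637832 m.
A = ½ × 1.4 × 2.3 = 1.61 m².
Resultant F = γ·h_c·A = 10.9872 × 0.637832 × 1.61 = 11.2829 kN.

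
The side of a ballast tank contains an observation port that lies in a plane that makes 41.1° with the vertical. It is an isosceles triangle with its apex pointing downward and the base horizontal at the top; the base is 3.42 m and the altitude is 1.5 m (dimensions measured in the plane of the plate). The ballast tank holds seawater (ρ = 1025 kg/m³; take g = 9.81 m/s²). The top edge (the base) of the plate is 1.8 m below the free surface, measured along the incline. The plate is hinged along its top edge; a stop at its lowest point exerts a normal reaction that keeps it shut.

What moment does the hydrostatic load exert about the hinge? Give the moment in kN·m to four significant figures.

γ = ρg = 1025 × 9.81 / 1000 = 10.05525 kN/m³.
The plate makes 41.1° with the vertical, i.e. θ = 90° − 41.1° = 48.9° to the horizontal. Measuring y along the incline from the free-surface line, vertical depth h = y·sinθ with sinθ = 0.753563.
With the apex down, the centroid sits h/3 = 1.5/3 = 0.5 m below the base (the top edge), so y_c = 1.8 + 0.5 = 2.3 m and h_c = 2.3 × 0.753563 = 1.73319 m.
A = ½ × 3.42 × 1.5 = 2.565 m².
Resultant F = γ·h_c·A = 10.05525 × 1.73319 × 2.565 = 44.7019 kN.
I_c = b·h³/36 = 3.42 × 1.5³/36 = 0.320625 m⁴.
Centre of pressure: y_p = y_c + I_c/(y_c·A) = 2.3 + 0.320625/(2.3 × 2.565) = 2.3 + 0.0543478 = 2.35435 m along the plane.
The resultant acts 0.5 + 0.0543478 = 0.554348 m (along the plate) below the hinge at the top edge, so the moment about the hinge is M = F × 0.554348 = 44.7019 × 0.554348 = 24.7804 kN·m.

M ≈ 24.78 kN·m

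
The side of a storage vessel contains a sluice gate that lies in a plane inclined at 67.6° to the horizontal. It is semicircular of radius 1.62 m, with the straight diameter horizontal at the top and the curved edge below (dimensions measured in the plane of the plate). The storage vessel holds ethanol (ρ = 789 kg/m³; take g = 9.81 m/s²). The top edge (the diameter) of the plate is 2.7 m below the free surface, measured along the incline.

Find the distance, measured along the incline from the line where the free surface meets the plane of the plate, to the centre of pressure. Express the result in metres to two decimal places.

y_p = 3.44 m

γ = ρg = 789 × 9.81 / 1000 = 7.74009 kN/m³.
Let θ = 67.6° be the plate's angle to the horizontal; measure y along the incline from where the plane meets the free surface. Vertical depth h = y·sinθ with sinθ = 0.924546.
The centroid of a semicircle lies 4r/(3π) = 0.687549 m from the diameter, here below the top edge, so y_c = 2.7 + 0.687549 = 3.38755 m and h_c = 3.38755 × 0.924546 = 3.13195 m.
A = πr²/2 = π × 1.62²/2 = 4.1224 m².
Resultant F = γ·h_c·A = 7.74009 × 3.13195 × 4.1224 = 99.9335 kN.
I_c = (π/8 − 8/(9π))·r⁴ = 0.109757 × 1.62⁴ = 0.755949 m⁴.
Centre of pressure: y_p = y_c + I_c/(y_c·A) = 3.38755 + 0.755949/(3.38755 × 4.1224) = 3.38755 + 0.0541323 = 3.44168 m along the plane.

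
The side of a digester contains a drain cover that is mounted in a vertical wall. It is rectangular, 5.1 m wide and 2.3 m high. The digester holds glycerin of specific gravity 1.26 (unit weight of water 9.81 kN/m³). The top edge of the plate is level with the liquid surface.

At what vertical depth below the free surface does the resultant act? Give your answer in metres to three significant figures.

h_p = 1.53 m

γ = 1.26 × 9.81 = 12.3606 kN/m³.
The centroid lies 2.3/2 = 1.15 m below the top edge, so the centroid depth is h_c = 1.15 m.
A = 5.1 × 2.3 = 11.73 m².
Resultant F = γ·h_c·A = 12.3606 × 1.15 × 11.73 = 166.738 kN.
I_c = b·h³/12 = 5.1 × 2.3³/12 = 5.17097 m⁴.
Centre of pressure: y_p = y_c + I_c/(y_c·A) = 1.15 + 5.17097/(1.15 × 11.73) = 1.15 + 0.383333 = 1.53333 m along the plane.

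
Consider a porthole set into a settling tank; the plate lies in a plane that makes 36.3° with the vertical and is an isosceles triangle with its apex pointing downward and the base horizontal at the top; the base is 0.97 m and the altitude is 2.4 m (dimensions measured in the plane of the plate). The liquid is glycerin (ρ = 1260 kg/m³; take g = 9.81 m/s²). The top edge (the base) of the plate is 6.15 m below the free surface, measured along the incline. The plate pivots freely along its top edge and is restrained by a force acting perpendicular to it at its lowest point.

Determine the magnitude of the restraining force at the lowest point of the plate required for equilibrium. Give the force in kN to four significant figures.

P ≈ 28.41 kN

γ = ρg = 1260 × 9.81 / 1000 = 12.3606 kN/m³.
The plate makes 36.3° with the vertical, i.e. θ = 90° − 36.3° = 53.7° to the horizontal. Measuring y along the incline from the free-surface line, vertical depth h = y·sinθ with sinθ = 0.805928.
With the apex down, the centroid sits h/3 = 2.4/3 = 0.8 m below the base (the top edge), so y_c = 6.15 + 0.8 = 6.95 m and h_c = 6.95 × 0.805928 = 5.6012 m.
A = ½ × 0.97 × 2.4 = 1.164 m².
Resultant F = γ·h_c·A = 12.3606 × 5.6012 × 1.164 = 80.5886 kN.
I_c = b·h³/36 = 0.97 × 2.4³/36 = 0.37248 m⁴.
Centre of pressure: y_p = y_c + I_c/(y_c·A) = 6.95 + 0.37248/(6.95 × 1.164) = 6.95 + 0.0460432 = 6.99604 m along the plane.
The resultant acts 0.8 + 0.0460432 = 0.846043 m (along the plate) below the hinge at the top edge, so the moment about the hinge is M = F × 0.846043 = 80.5886 × 0.846043 = 68.1814 kN·m.
A normal force at the bottom, 2.4 m from the hinge, must supply this moment: P = 68.1814/2.4 = 28.4089 kN.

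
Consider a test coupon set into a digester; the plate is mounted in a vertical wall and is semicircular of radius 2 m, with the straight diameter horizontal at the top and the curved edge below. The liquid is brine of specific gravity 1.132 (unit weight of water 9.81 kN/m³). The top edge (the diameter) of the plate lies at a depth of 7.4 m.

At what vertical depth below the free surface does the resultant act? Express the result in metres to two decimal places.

h_p = 8.28 m

γ = 1.132 × 9.81 = 11.10492 kN/m³.
The centroid of a semicircle lies 4r/(3π) = 0.848826 m from the diameter, here below the top edge, so the centroid depth is h_c = 7.4 + 0.848826 = 8.24883 m.
A = πr²/2 = π × 2²/2 = 6.28319 m².
Resultant F = γ·h_c·A = 11.10492 × 8.24883 × 6.28319 = 575.557 kN.
I_c = (π/8 − 8/(9π))·r⁴ = 0.109757 × 2⁴ = 1.75611 m⁴.
Centre of pressure: y_p = y_c + I_c/(y_c·A) = 8.24883 + 1.75611/(8.24883 × 6.28319) = 8.24883 + 0.0338828 = 8.28271 m along the plane.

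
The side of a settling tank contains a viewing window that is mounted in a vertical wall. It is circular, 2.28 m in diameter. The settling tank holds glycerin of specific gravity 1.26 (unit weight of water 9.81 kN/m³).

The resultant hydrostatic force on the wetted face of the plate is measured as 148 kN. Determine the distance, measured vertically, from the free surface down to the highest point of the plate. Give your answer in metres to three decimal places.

d_top ≈ 1.793 m

γ = 1.26 × 9.81 = 12.3606 kN/m³.
A = π(1.14)² = 4.08281 m².
From F = γ·h_c·A, the centroid depth is h_c = 148/(12.3606 × 4.08281) = 2.93267 m.
The centroid is at the centre, 1.14 m below the top of the plate, so the highest point sits at h_top = 2.93267 − 1.14 = 1.79267 m below the surface.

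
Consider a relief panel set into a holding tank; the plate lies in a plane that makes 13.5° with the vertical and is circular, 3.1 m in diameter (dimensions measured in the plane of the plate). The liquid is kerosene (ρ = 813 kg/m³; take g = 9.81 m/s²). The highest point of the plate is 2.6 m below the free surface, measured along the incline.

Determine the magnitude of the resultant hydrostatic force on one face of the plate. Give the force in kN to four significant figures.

F ≈ 242.9 kN

γ = ρg = 813 × 9.81 / 1000 = 7.97553 kN/m³.
The plate makes 13.5° with the vertical, i.e. θ = 90° − 13.5° = 76.5° to the horizontal. Measuring y along the incline from the free-surface line, vertical depth h = y·sinθ with sinθ = 0.972370.
The centroid is at the centre, 1.55 m below the top of the plate, so y_c = 2.6 + 1.55 = 4.15 m and h_c = 4.15 × 0.972370 = 4.03534 m.
A = π(1.55)² = 7.54768 m².
Resultant F = γ·h_c·A = 7.97553 × 4.03534 × 7.54768 = 242.914 kN.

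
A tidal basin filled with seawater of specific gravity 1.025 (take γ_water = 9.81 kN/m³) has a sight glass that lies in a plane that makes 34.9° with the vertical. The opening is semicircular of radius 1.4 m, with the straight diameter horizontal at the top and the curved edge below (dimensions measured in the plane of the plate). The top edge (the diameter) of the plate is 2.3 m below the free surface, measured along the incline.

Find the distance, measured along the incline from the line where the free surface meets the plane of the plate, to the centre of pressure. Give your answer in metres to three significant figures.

γ = 1.025 × 9.81 = 10.05525 kN/m³.
The plate makes 34.9° with the vertical, i.e. θ = 90° − 34.9° = 55.1° to the horizontal. Measuring y along the incline from the free-surface line, vertical depth h = y·sinθ with sinθ = 0.820152.
The centroid of a semicircle lies 4r/(3π) = 0.594178 m from the diameter, here below the top edge, so y_c = 2.3 + 0.594178 = 2.89418 m and h_c = 2.89418 × 0.820152 = 2.37367 m.
A = πr²/2 = π × 1.4²/2 = 3.07876 m².
Resultant F = γ·h_c·A = 10.05525 × 2.37367 × 3.07876 = 73.4834 kN.
I_c = (π/8 − 8/(9π))·r⁴ = 0.109757 × 1.4⁴ = 0.421642 m⁴.
Centre of pressure: y_p = y_c + I_c/(y_c·A) = 2.89418 + 0.421642/(2.89418 × 3.07876) = 2.89418 + 0.0473198 = 2.9415 m along the plane.

y_p = 2.94 m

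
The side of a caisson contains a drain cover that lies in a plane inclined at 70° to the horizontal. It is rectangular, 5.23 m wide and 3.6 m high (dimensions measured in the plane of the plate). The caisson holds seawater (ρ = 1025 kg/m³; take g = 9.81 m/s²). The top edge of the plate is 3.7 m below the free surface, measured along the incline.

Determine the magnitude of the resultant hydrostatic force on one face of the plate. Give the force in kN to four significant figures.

γ = ρg = 1025 × 9.81 / 1000 = 10.05525 kN/m³.
Let θ = 70° be the plate's angle to the horizontal; measure y along the incline from where the plane meets the free surface. Vertical depth h = y·sinθ with sinθ = 0.939693.
The centroid lies 3.6/2 = 1.8 m below the top edge, so y_c = 3.7 + 1.8 = 5.5 m and h_c = 5.5 × 0.939693 = 5.16831 m.
A = 5.23 × 3.6 = 18.828 m².
Resultant F = γ·h_c·A = 10.05525 × 5.16831 × 18.828 = 978.466 kN.

F ≈ 978.5 kN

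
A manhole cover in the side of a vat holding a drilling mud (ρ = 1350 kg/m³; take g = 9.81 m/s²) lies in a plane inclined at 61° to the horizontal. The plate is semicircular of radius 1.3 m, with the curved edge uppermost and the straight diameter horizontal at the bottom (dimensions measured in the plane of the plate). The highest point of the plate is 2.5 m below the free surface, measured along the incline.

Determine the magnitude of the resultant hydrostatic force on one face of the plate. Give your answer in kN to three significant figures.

F ≈ 99.9 kN

γ = ρg = 1350 × 9.81 / 1000 = 13.2435 kN/m³.
Let θ = 61° be the plate's angle to the horizontal; measure y along the incline from where the plane meets the free surface. Vertical depth h = y·sinθ with sinθ = 0.874620.
The centroid lies 4r/(3π) = 0.551737 m above the diameter, so r − 4r/(3π) = 1.3 − 0.551737 = 0.748263 m below the topmost point, so y_c = 2.5 + 0.748263 = 3.24826 m and h_c = 3.24826 × 0.874620 = 2.84099 m.
A = πr²/2 = π × 1.3²/2 = 2.65465 m².
Resultant F = γ·h_c·A = 13.2435 × 2.84099 × 2.65465 = 99.8803 kN.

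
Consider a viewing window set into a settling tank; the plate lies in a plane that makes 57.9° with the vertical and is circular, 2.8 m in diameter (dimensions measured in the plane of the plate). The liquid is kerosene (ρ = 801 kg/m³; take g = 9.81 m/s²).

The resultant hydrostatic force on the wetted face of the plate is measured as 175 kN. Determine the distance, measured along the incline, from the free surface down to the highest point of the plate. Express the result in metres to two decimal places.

γ = ρg = 801 × 9.81 / 1000 = 7.85781 kN/m³.
A = π(1.4)² = 6.15752 m².
From F = γ·h_c·A, the centroid depth is h_c = 175/(7.85781 × 6.15752) = 3.61685 m.
The plate makes 57.9° with the vertical, i.e. θ = 90° − 57.9° = 32.1° to the horizontal. Measuring y along the incline from the free-surface line, vertical depth h = y·sinθ with sinθ = 0.531399.
Along the incline, y_c = h_c/sinθ = 3.61685/0.531399 = 6.80628 m.
The centroid is at the centre, 1.4 m below the top of the plate, so the highest point sits at y_top = 6.80628 − 1.4 = 5.40628 m along the incline.

y_top ≈ 5.41 m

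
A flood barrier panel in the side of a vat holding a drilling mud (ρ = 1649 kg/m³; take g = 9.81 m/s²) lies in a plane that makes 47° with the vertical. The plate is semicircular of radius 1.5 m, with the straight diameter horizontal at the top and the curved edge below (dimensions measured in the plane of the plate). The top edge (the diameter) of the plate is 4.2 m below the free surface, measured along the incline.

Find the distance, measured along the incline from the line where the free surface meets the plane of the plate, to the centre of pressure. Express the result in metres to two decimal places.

γ = ρg = 1649 × 9.81 / 1000 = 16.17669 kN/m³.
The plate makes 47° with the vertical, i.e. θ = 90° − 47° = 43° to the horizontal. Measuring y along the incline from the free-surface line, vertical depth h = y·sinθ with sinθ = 0.681998.
The centroid of a semicircle lies 4r/(3π) = 0.63662 m from the diameter, here below the top edge, so y_c = 4.2 + 0.63662 = 4.83662 m and h_c = 4.83662 × 0.681998 = 3.29857 m.
A = πr²/2 = π × 1.5²/2 = 3.53429 m².
Resultant F = γ·h_c·A = 16.17669 × 3.29857 × 3.53429 = 188.59 kN.
I_c = (π/8 − 8/(9π))·r⁴ = 0.109757 × 1.5⁴ = 0.555645 m⁴.
Centre of pressure: y_p = y_c + I_c/(y_c·A) = 4.83662 + 0.555645/(4.83662 × 3.53429) = 4.83662 + 0.0325052 = 4.86913 m along the plane.

y_p = 4.87 m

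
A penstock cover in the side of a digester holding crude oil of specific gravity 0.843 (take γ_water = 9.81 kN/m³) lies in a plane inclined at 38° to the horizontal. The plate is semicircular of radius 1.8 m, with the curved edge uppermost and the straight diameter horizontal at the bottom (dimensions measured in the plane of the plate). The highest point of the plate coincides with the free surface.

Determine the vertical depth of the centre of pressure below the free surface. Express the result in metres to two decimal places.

h_p = 0.77 m

γ = 0.843 × 9.81 = 8.26983 kN/m³.
Let θ = 38° be the plate's angle to the horizontal; measure y along the incline from where the plane meets the free surface. Vertical depth h = y·sinθ with sinθ = 0.615661.
The centroid lies 4r/(3π) = 0.763944 m above the diameter, so r − 4r/(3π) = 1.8 − 0.763944 = 1.03606 m below the topmost point, so y_c = 1.03606 m and h_c = 1.03606 × 0.615661 = 0.637862 m.
A = πr²/2 = π × 1.8²/2 = 5.08938 m².
Resultant F = γ·h_c·A = 8.26983 × 0.637862 × 5.08938 = 26.8465 kN.
I_c = (π/8 − 8/(9π))·r⁴ = 0.109757 × 1.8⁴ = 1.15219 m⁴.
Centre of pressure: y_p = y_c + I_c/(y_c·A) = 1.03606 + 1.15219/(1.03606 × 5.08938) = 1.03606 + 0.218512 = 1.25457 m along the plane.
Vertically, h_p = y_p·sinθ = 1.25457 × 0.615661 = 0.77239 m.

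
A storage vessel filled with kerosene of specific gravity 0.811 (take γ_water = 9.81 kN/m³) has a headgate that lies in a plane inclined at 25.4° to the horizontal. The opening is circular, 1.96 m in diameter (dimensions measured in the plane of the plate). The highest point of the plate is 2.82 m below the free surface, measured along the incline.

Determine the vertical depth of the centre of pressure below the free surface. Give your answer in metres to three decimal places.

h_p = 1.657 m

γ = 0.811 × 9.81 = 7.95591 kN/m³.
Let θ = 25.4° be the plate's angle to the horizontal; measure y along the incline from where the plane meets the free surface. Vertical depth h = y·sinθ with sinθ = 0.428935.
The centroid is at the centre, 0.98 m below the top of the plate, so y_c = 2.82 + 0.98 = 3.8 m and h_c = 3.8 × 0.428935 = 1.62995 m.
A = π(0.98)² = 3.01719 m².
Resultant F = γ·h_c·A = 7.95591 × 1.62995 × 3.01719 = 39.1261 kN.
I_c = πr⁴/4 = π × 0.98⁴/4 = 0.724426 m⁴.
Centre of pressure: y_p = y_c + I_c/(y_c·A) = 3.8 + 0.724426/(3.8 × 3.01719) = 3.8 + 0.0631841 = 3.86318 m along the plane.
Vertically, h_p = y_p·sinθ = 3.86318 × 0.428935 = 1.65705 m.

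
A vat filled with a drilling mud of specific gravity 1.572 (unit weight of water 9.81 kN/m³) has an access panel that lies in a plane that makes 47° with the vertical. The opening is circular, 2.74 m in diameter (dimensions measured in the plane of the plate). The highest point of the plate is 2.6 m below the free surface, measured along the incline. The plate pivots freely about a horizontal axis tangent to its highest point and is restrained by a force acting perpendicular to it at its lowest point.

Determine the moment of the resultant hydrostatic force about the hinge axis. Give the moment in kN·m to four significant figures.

M ≈ 366.4 kN·m

γ = 1.572 × 9.81 = 15.42132 kN/m³.
The plate makes 47° with the vertical, i.e. θ = 90° − 47° = 43° to the horizontal. Measuring y along the incline from the free-surface line, vertical depth h = y·sinθ with sinθ = 0.681998.
The centroid is at the centre, 1.37 m below the top of the plate, so y_c = 2.6 + 1.37 = 3.97 m and h_c = 3.97 × 0.681998 = 2.70753 m.
A = π(1.37)² = 5.89646 m².
Resultant F = γ·h_c·A = 15.42132 × 2.70753 × 5.89646 = 246.199 kN.
I_c = πr⁴/4 = π × 1.37⁴/4 = 2.76676 m⁴.
Centre of pressure: y_p = y_c + I_c/(y_c·A) = 3.97 + 2.76676/(3.97 × 5.89646) = 3.97 + 0.118192 = 4.08819 m along the plane.
The resultant acts 1.37 + 0.118192 = 1.48819 m (along the plate) below the hinge at the top edge, so the moment about the hinge is M = F × 1.48819 = 246.199 × 1.48819 = 366.391 kN·m.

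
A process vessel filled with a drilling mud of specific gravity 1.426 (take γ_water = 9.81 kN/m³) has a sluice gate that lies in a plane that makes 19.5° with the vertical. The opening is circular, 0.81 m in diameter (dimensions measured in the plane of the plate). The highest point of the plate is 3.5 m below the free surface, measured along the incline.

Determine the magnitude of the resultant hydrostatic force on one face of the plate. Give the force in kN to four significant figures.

γ = 1.426 × 9.81 = 13.98906 kN/m³.
The plate makes 19.5° with the vertical, i.e. θ = 90° − 19.5° = 70.5° to the horizontal. Measuring y along the incline from the free-surface line, vertical depth h = y·sinθ with sinθ = 0.942641.
The centroid is at the centre, 0.405 m below the top of the plate, so y_c = 3.5 + 0.405 = 3.905 m and h_c = 3.905 × 0.942641 = 3.68101 m.
A = π(0.405)² = 0.5153 m².
Resultant F = γ·h_c·A = 13.98906 × 3.68101 × 0.5153 = 26.5348 kN.

F ≈ 26.53 kN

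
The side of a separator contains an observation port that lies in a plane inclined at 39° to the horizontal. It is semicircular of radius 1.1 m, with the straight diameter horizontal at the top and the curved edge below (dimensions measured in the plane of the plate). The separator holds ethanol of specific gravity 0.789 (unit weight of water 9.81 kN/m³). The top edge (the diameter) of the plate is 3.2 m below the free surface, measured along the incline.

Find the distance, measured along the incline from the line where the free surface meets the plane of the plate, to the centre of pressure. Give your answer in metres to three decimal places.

y_p = 3.690 m

γ = 0.789 × 9.81 = 7.74009 kN/m³.
Let θ = 39° be the plate's angle to the horizontal; measure y along the incline from where the plane meets the free surface. Vertical depth h = y·sinθ with sinθ = 0.629320.
The centroid of a semicircle lies 4r/(3π) = 0.466854 m from the diameter, here below the top edge, so y_c = 3.2 + 0.466854 = 3.66685 m and h_c = 3.66685 × 0.629320 = 2.30762 m.
A = πr²/2 = π × 1.1²/2 = 1.90066 m².
Resultant F = γ·h_c·A = 7.74009 × 2.30762 × 1.90066 = 33.948 kN.
I_c = (π/8 − 8/(9π))·r⁴ = 0.109757 × 1.1⁴ = 0.160695 m⁴.
Centre of pressure: y_p = y_c + I_c/(y_c·A) = 3.66685 + 0.160695/(3.66685 × 1.90066) = 3.66685 + 0.0230571 = 3.68991 m along the plane.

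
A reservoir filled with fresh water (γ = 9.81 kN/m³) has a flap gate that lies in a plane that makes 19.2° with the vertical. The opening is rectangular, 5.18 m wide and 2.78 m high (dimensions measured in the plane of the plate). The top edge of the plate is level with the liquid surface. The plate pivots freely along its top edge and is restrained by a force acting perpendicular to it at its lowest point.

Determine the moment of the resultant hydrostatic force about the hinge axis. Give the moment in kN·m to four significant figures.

γ = 9.81 kN/m³.
The plate makes 19.2° with the vertical, i.e. θ = 90° − 19.2° = 70.8° to the horizontal. Measuring y along the incline from the free-surface line, vertical depth h = y·sinθ with sinθ = 0.944376.
The centroid lies 2.78/2 = 1.39 m below the top edge, so y_c = 1.39 m and h_c = 1.39 × 0.944376 = 1.31268 m.
A = 5.18 × 2.78 = 14.4004 m².
Resultant F = γ·h_c·A = 9.81 × 1.31268 × 14.4004 = 185.44 kN.
I_c = b·h³/12 = 5.18 × 2.78³/12 = 9.27434 m⁴.
Centre of pressure: y_p = y_c + I_c/(y_c·A) = 1.39 + 9.27434/(1.39 × 14.4004) = 1.39 + 0.463333 = 1.85333 m along the plane.
The resultant acts 1.39 + 0.463333 = 1.85333 m (along the plate) below the hinge at the top edge, so the moment about the hinge is M = F × 1.85333 = 185.44 × 1.85333 = 343.682 kN·m.

M ≈ 343.7 kN·m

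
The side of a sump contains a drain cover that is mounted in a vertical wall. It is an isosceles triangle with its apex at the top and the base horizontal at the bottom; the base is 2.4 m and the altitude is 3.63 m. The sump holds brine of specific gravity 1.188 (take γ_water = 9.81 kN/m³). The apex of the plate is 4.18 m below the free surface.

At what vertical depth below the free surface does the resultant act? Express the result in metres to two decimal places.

h_p = 6.71 m

γ = 1.188 × 9.81 = 11.65428 kN/m³.
With the apex up, the centroid sits 2h/3 = 2 × 3.63/3 = 2.42 m below the apex, so the centroid depth is h_c = 4.18 + 2.42 = 6.6 m.
A = ½ × 2.4 × 3.63 = 4.356 m².
Resultant F = γ·h_c·A = 11.65428 × 6.6 × 4.356 = 335.056 kN.
I_c = b·h³/36 = 2.4 × 3.63³/36 = 3.18881 m⁴.
Centre of pressure: y_p = y_c + I_c/(y_c·A) = 6.6 + 3.18881/(6.6 × 4.356) = 6.6 + 0.110917 = 6.71092 m along the plane.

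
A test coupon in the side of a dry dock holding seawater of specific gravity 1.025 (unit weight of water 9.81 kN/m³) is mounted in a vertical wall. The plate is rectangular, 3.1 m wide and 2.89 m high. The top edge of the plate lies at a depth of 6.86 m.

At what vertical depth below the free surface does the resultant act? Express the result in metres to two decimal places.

γ = 1.025 × 9.81 = 10.05525 kN/m³.
The centroid lies 2.89/2 = 1.445 m below the top edge, so the centroid depth is h_c = 6.86 + 1.445 = 8.305 m.
A = 3.1 × 2.89 = 8.959 m².
Resultant F = γ·h_c·A = 10.05525 × 8.305 × 8.959 = 748.156 kN.
I_c = b·h³/12 = 3.1 × 2.89³/12 = 6.23554 m⁴.
Centre of pressure: y_p = y_c + I_c/(y_c·A) = 8.305 + 6.23554/(8.305 × 8.959) = 8.305 + 0.083806 = 8.38881 m along the plane.

h_p = 8.39 m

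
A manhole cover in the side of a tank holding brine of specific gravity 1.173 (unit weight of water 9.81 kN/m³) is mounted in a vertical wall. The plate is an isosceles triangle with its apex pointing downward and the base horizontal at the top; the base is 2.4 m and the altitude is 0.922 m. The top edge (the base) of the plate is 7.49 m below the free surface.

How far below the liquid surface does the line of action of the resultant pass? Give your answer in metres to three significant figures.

h_p = 7.80 m

γ = 1.173 × 9.81 = 11.50713 kN/m³.
With the apex down, the centroid sits h/3 = 0.922/3 = 0.307333 m below the base (the top edge), so the centroid depth is h_c = 7.49 + 0.307333 = 7.79733 m.
A = ½ × 2.4 × 0.922 = 1.1064 m².
Resultant F = γ·h_c·A = 11.50713 × 7.79733 × 1.1064 = 99.2716 kN.
I_c = b·h³/36 = 2.4 × 0.922³/36 = 0.0522518 m⁴.
Centre of pressure: y_p = y_c + I_c/(y_c·A) = 7.79733 + 0.0522518/(7.79733 × 1.1064) = 7.79733 + 0.0060568 = 7.80339 m along the plane.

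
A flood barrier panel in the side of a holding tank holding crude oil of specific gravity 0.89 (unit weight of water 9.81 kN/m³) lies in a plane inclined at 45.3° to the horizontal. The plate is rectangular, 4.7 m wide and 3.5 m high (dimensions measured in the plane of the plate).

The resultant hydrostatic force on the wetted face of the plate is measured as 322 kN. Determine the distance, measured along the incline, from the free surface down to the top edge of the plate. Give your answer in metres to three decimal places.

γ = 0.89 × 9.81 = 8.7309 kN/m³.
A = 4.7 × 3.5 = 16.45 m².
From F = γ·h_c·A, the centroid depth is h_c = 322/(8.7309 × 16.45) = 2.24198 m.
Let θ = 45.3° be the plate's angle to the horizontal; measure y along the incline from where the plane meets the free surface. Vertical depth h = y·sinθ with sinθ = 0.710799.
Along the incline, y_c = h_c/sinθ = 2.24198/0.710799 = 3.15417 m.
The centroid lies 3.5/2 = 1.75 m below the top edge, so the top edge sits at y_top = 3.15417 − 1.75 = 1.40417 m along the incline.

y_top ≈ 1.404 m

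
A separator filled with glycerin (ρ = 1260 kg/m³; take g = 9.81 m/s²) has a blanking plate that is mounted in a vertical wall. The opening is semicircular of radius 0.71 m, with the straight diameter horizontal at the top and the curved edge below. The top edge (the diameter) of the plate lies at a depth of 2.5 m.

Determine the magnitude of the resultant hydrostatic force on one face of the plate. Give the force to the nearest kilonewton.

F ≈ 27 kN

γ = ρg = 1260 × 9.81 / 1000 = 12.3606 kN/m³.
The centroid of a semicircle lies 4r/(3π) = 0.301333 m from the diameter, here below the top edge, so the centroid depth is h_c = 2.5 + 0.301333 = 2.80133 m.
A = πr²/2 = π × 0.71²/2 = 0.791838 m².
Resultant F = γ·h_c·A = 12.3606 × 2.80133 × 0.791838 = 27.4183 kN.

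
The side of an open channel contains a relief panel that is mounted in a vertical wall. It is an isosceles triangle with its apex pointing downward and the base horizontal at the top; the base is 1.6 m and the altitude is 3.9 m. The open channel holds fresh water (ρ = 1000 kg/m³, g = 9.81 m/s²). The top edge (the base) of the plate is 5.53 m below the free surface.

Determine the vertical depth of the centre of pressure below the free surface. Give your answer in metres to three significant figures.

γ = ρg = 1000 × 9.81 = 9810 N/m³ = 9.81 kN/m³.
With the apex down, the centroid sits h/3 = 3.9/3 = 1.3 m below the base (the top edge), so the centroid depth is h_c = 5.53 + 1.3 = 6.83 m.
A = ½ × 1.6 × 3.9 = 3.12 m².
Resultant F = γ·h_c·A = 9.81 × 6.83 × 3.12 = 209.047 kN.
I_c = b·h³/36 = 1.6 × 3.9³/36 = 2.6364 m⁴.
Centre of pressure: y_p = y_c + I_c/(y_c·A) = 6.83 + 2.6364/(6.83 × 3.12) = 6.83 + 0.123719 = 6.95372 m along the plane.

h_p = 6.95 m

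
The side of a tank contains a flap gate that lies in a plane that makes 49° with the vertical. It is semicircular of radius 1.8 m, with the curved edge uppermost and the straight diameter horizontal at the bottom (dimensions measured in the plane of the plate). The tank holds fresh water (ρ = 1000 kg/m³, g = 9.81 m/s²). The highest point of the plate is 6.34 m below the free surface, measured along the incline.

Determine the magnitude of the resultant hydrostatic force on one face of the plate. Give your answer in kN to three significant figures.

γ = ρg = 1000 × 9.81 = 9810 N/m³ = 9.81 kN/m³.
The plate makes 49° with the vertical, i.e. θ = 90° − 49° = 41° to the horizontal. Measuring y along the incline from the free-surface line, vertical depth h = y·sinθ with sinθ = 0.656059.
The centroid lies 4r/(3π) = 0.763944 m above the diameter, so r − 4r/(3π) = 1.8 − 0.763944 = 1.03606 m below the topmost point, so y_c = 6.34 + 1.03606 = 7.37606 m and h_c = 7.37606 × 0.656059 = 4.83913 m.
A = πr²/2 = π × 1.8²/2 = 5.08938 m².
Resultant F = γ·h_c·A = 9.81 × 4.83913 × 5.08938 = 241.602 kN.

F ≈ 242 kN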